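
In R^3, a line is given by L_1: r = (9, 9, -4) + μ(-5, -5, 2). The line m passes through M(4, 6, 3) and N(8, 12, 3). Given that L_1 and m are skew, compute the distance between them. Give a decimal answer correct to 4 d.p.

1.9373

A direction vector for m is N − M = (4, 6, 0).
Common perpendicular direction n = (-5, -5, 2) × (4, 6, 0) = (-12, 8, -10).
With w = (4, 6, 3) − (9, 9, -4) = (-5, -3, 7), w · n = -34.
Distance = |w · n| / |n| = |-34| / √308 ≈ 1.9373.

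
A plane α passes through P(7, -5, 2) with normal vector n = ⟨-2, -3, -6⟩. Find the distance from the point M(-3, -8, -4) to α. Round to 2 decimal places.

9.29

α: n·r = n·P gives -2x - 3y - 6z = -11.
n·M − d = (-2)·(-3) + (-3)·(-8) + (-6)·(-4) − (-11) = 65; |n| = √49.
Distance = |65| / √49 = 65/√49 ≈ 9.29.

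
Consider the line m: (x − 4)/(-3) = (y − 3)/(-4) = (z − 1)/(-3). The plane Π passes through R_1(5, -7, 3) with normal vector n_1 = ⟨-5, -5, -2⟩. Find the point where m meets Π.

(1, -1, -2)

m has direction (-3, -4, -3) through (4, 3, 1).
Π: n_1·r = n_1·R_1 gives -5x - 5y - 2z = 4.
Substitute r = (4, 3, 1) + t(-3, -4, -3) into the plane: -37 + 41t = 4, so t = 1.
Intersection: (4, 3, 1) + 1·(-3, -4, -3) = (1, -1, -2).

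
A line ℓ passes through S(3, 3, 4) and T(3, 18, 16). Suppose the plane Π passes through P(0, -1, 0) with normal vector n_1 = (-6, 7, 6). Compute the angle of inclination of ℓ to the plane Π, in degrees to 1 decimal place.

A direction vector for ℓ is T − S = (0, 15, 12).
Π: n_1·r = n_1·P gives -6x + 7y + 6z = -7.
sin θ = |n·v| / (|n||v|) = |177| / (√121 · √369) = 0.83766.
θ ≈ 56.9°.

56.9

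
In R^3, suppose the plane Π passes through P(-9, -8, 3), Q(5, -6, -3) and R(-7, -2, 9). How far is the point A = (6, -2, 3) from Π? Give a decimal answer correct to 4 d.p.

PQ = (14, 2, -6), PR = (2, 6, 6); a normal to Π is PQ × PR = (48, -96, 80).
Using P: Π has equation 48x - 96y + 80z = 576.
n·A − d = (48)·(6) + (-96)·(-2) + (80)·(3) − 576 = 144; |n| = √17920.
Distance = |144| / √17920 = 144/√17920 ≈ 1.0757.

1.0757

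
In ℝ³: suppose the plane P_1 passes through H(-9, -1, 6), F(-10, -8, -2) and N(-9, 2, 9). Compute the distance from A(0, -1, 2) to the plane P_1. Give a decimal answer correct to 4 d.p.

7.5056

HF = (-1, -7, -8), HN = (0, 3, 3); a normal to P_1 is HF × HN = (3, 3, -3).
Using H: P_1 has equation 3x + 3y - 3z = -48.
n·A − d = (3)·(0) + (3)·(-1) + (-3)·(2) − (-48) = 39; |n| = √27.
Distance = |39| / √27 = 39/√27 ≈ 7.5056.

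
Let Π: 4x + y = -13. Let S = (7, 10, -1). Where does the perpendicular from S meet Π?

(-5, 7, -1)

Foot = S − λn with λ = (n·S − d)/|n|² = (38 − (-13))/17 = 3.
Foot = (7, 10, -1) − 3·(4, 1, 0) = (-5, 7, -1).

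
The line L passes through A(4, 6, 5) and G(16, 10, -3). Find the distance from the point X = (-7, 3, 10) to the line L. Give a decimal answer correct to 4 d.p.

A direction vector for L is G − A = (12, 4, -8).
Taking (4, 6, 5) on L with direction v = (12, 4, -8): w = X − (4, 6, 5) = (-11, -3, 5), and w × v = (4, -28, -8).
Distance = |w × v| / |v| = √864 / √224 ≈ 1.9640.

1.9640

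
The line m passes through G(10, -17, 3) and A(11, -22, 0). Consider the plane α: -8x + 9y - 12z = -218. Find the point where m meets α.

A direction vector for m is A − G = (1, -5, -3).
Substitute r = (10, -17, 3) + t(1, -5, -3) into the plane: -269 + (-17)t = -218, so t = -3.
Intersection: (10, -17, 3) + (-3)·(1, -5, -3) = (7, -2, 12).

(7, -2, 12)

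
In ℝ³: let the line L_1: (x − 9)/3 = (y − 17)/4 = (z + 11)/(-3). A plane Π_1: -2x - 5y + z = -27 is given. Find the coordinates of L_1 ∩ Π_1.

(0, 5, -2)

L_1 has direction (3, 4, -3) through (9, 17, -11).
Substitute r = (9, 17, -11) + t(3, 4, -3) into the plane: -114 + (-29)t = -27, so t = -3.
Intersection: (9, 17, -11) + (-3)·(3, 4, -3) = (0, 5, -2).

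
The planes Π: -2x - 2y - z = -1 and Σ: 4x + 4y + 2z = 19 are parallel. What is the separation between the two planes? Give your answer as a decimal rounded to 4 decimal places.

Rescale Σ by 1/(-2): -2x - 2y - z = -19/2. Then distance = |-1 − (-19/2)| / √9 ≈ 2.8333.

2.8333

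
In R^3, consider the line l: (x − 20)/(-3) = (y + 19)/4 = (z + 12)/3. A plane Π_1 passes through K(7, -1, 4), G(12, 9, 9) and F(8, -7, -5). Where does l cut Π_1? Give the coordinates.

l has direction (-3, 4, 3) through (20, -19, -12).
KG = (5, 10, 5), KF = (1, -6, -9); a normal to Π_1 is KG × KF = (-60, 50, -40).
Using K: Π_1 has equation -60x + 50y - 40z = -630.
Substitute r = (20, -19, -12) + t(-3, 4, 3) into the plane: -1670 + 260t = -630, so t = 4.
Intersection: (20, -19, -12) + 4·(-3, 4, 3) = (8, -3, 0).

(8, -3, 0)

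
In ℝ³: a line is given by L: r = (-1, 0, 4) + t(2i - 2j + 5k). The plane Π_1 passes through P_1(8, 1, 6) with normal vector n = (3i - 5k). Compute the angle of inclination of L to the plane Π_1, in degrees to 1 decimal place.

Π_1: n·r = n·P_1 gives 3x - 5z = -6.
sin θ = |n·v| / (|n||v|) = |-19| / (√34 · √33) = 0.56723.
θ ≈ 34.6°.

34.6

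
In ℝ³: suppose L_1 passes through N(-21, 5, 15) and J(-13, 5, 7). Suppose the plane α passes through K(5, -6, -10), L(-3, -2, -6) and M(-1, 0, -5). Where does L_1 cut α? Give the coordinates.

A direction vector for L_1 is J − N = (8, 0, -8).
KL = (-8, 4, 4), KM = (-6, 6, 5); a normal to α is KL × KM = (-4, 16, -24).
Using K: α has equation -4x + 16y - 24z = 124.
Substitute r = (-21, 5, 15) + t(8, 0, -8) into the plane: -196 + 160t = 124, so t = 2.
Intersection: (-21, 5, 15) + 2·(8, 0, -8) = (-5, 5, -1).

(-5, 5, -1)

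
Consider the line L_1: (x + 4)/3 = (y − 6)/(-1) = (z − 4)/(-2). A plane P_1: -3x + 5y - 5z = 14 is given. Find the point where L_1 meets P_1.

(2, 4, 0)

L_1 has direction (3, -1, -2) through (-4, 6, 4).
Substitute r = (-4, 6, 4) + t(3, -1, -2) into the plane: 22 + (-4)t = 14, so t = 2.
Intersection: (-4, 6, 4) + 2·(3, -1, -2) = (2, 4, 0).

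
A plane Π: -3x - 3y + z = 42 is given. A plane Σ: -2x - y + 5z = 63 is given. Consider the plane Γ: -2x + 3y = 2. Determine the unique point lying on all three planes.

(-7, -4, 9)

Solving the 3×3 linear system -3x - 3y + z = 42, -2x - y + 5z = 63, -2x + 3y = 2 (e.g. by elimination or Cramer's rule, determinant = 67) gives (-7, -4, 9).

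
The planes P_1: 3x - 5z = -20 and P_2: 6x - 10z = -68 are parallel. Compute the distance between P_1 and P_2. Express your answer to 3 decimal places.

2.401

Rescale P_2 by 1/2: 3x - 5z = -34. Then distance = |-20 − (-34)| / √34 ≈ 2.401.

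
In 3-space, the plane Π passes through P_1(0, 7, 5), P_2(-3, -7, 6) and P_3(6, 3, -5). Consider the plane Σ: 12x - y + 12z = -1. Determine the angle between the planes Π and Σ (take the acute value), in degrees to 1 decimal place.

12.1

P_1P_2 = (-3, -14, 1), P_1P_3 = (6, -4, -10); a normal to Π is P_1P_2 × P_1P_3 = (144, -24, 96).
Using P_1: Π has equation 144x - 24y + 96z = 312.
cos θ = |n₁·n₂| / (|n₁||n₂|) = |2904| / (√30528 · √289).
θ = arccos(0.97768) ≈ 12.1°.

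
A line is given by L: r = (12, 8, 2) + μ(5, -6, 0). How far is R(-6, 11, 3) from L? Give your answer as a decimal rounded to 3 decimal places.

Taking (12, 8, 2) on L with direction v = (5, -6, 0): w = R − (12, 8, 2) = (-18, 3, 1), and w × v = (6, 5, 93).
Distance = |w × v| / |v| = √8710 / √61 ≈ 11.949.

11.949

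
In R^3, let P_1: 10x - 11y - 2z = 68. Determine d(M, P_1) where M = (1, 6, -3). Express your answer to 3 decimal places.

7.867

n·M − d = (10)·(1) + (-11)·(6) + (-2)·(-3) − 68 = -118; |n| = √225.
Distance = |-118| / √225 = 118/√225 ≈ 7.867.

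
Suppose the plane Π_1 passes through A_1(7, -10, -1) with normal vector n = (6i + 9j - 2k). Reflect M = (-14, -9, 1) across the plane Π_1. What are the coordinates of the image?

(-2, 9, -3)

Π_1: n·r = n·A_1 gives 6x + 9y - 2z = -46.
λ = (n·M − d)/|n|² = (-167 − (-46))/121 = -1.
Reflection = M − 2λn = (-14, -9, 1) − (-2)·(6, 9, -2) = (-2, 9, -3).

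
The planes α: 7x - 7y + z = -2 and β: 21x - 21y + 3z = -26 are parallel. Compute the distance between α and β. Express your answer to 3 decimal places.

Rescale β by 1/3: 7x - 7y + z = -26/3. Then distance = |-2 − (-26/3)| / √99 ≈ 0.670.

0.670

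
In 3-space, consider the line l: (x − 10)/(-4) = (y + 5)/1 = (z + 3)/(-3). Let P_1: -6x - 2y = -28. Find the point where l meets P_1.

l has direction (-4, 1, -3) through (10, -5, -3).
Substitute r = (10, -5, -3) + t(-4, 1, -3) into the plane: -50 + 22t = -28, so t = 1.
Intersection: (10, -5, -3) + 1·(-4, 1, -3) = (6, -4, -6).

(6, -4, -6)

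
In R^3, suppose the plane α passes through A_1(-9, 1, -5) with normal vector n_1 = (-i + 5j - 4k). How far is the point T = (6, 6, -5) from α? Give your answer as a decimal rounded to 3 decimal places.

α: n_1·r = n_1·A_1 gives -x + 5y - 4z = 34.
n·T − d = (-1)·(6) + (5)·(6) + (-4)·(-5) − 34 = 10; |n| = √42.
Distance = |10| / √42 = 10/√42 ≈ 1.543.

1.543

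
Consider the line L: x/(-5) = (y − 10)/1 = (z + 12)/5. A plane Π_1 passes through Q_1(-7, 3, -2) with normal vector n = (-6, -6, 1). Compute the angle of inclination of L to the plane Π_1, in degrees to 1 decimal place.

28.4

L has direction (-5, 1, 5) through (0, 10, -12).
Π_1: n·r = n·Q_1 gives -6x - 6y + z = 22.
sin θ = |n·v| / (|n||v|) = |29| / (√73 · √51) = 0.47528.
θ ≈ 28.4°.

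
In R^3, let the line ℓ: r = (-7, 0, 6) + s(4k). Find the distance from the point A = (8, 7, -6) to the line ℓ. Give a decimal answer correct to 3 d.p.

16.553

Taking (-7, 0, 6) on ℓ with direction v = (0, 0, 4): w = A − (-7, 0, 6) = (15, 7, -12), and w × v = (28, -60, 0).
Distance = |w × v| / |v| = √4384 / √16 ≈ 16.553.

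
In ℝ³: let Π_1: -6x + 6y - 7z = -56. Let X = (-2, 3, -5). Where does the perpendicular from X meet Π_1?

Foot = X − λn with λ = (n·X − d)/|n|² = (65 − (-56))/121 = 1.
Foot = (-2, 3, -5) − 1·(-6, 6, -7) = (4, -3, 2).

(4, -3, 2)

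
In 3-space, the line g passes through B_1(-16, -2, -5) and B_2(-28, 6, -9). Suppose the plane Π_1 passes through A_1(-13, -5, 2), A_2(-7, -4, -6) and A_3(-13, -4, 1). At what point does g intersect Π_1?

(-7, -8, -2)

A direction vector for g is B_2 − B_1 = (-12, 8, -4).
A_1A_2 = (6, 1, -8), A_1A_3 = (0, 1, -1); a normal to Π_1 is A_1A_2 × A_1A_3 = (7, 6, 6).
Using A_1: Π_1 has equation 7x + 6y + 6z = -109.
Substitute r = (-16, -2, -5) + t(-12, 8, -4) into the plane: -154 + (-60)t = -109, so t = -3/4.
Intersection: (-16, -2, -5) + (-3/4)·(-12, 8, -4) = (-7, -8, -2).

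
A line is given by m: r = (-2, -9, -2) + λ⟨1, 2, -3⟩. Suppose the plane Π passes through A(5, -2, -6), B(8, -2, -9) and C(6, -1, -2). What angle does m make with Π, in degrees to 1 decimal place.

AB = (3, 0, -3), AC = (1, 1, 4); a normal to Π is AB × AC = (3, -15, 3).
Using A: Π has equation 3x - 15y + 3z = 27.
sin θ = |n·v| / (|n||v|) = |-36| / (√243 · √14) = 0.61721.
θ ≈ 38.1°.

38.1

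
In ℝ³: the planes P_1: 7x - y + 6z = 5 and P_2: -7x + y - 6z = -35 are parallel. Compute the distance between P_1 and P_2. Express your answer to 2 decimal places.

Rescale P_2 by 1/(-1): 7x - y + 6z = 35. Then distance = |5 − 35| / √86 ≈ 3.23.

3.23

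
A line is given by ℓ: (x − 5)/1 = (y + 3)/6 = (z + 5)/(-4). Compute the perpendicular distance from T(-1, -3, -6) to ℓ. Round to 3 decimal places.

ℓ has direction (1, 6, -4) through (5, -3, -5).
Taking (5, -3, -5) on ℓ with direction v = (1, 6, -4): w = T − (5, -3, -5) = (-6, 0, -1), and w × v = (6, -25, -36).
Distance = |w × v| / |v| = √1957 / √53 ≈ 6.077.

6.077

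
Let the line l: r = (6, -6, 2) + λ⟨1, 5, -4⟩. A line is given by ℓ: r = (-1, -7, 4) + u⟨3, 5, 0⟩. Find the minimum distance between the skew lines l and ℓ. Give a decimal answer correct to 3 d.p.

Common perpendicular direction n = (1, 5, -4) × (3, 5, 0) = (20, -12, -10).
With w = (-1, -7, 4) − (6, -6, 2) = (-7, -1, 2), w · n = -148.
Distance = |w · n| / |n| = |-148| / √644 ≈ 5.832.

5.832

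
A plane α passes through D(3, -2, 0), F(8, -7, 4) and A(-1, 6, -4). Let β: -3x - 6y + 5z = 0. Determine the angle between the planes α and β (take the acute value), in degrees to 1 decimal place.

DF = (5, -5, 4), DA = (-4, 8, -4); a normal to α is DF × DA = (-12, 4, 20).
Using D: α has equation -12x + 4y + 20z = -44.
cos θ = |n₁·n₂| / (|n₁||n₂|) = |112| / (√560 · √70).
θ = arccos(0.56569) ≈ 55.6°.

55.6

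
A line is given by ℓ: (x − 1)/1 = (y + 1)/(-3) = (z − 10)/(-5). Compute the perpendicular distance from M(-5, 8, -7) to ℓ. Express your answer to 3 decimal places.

18.131

ℓ has direction (1, -3, -5) through (1, -1, 10).
Taking (1, -1, 10) on ℓ with direction v = (1, -3, -5): w = M − (1, -1, 10) = (-6, 9, -17), and w × v = (-96, -47, 9).
Distance = |w × v| / |v| = √11506 / √35 ≈ 18.131.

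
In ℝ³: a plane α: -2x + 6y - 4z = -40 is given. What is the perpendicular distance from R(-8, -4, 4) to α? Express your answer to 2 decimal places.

n·R − d = (-2)·(-8) + (6)·(-4) + (-4)·(4) − (-40) = 16; |n| = √56.
Distance = |16| / √56 = 16/√56 ≈ 2.14.

2.14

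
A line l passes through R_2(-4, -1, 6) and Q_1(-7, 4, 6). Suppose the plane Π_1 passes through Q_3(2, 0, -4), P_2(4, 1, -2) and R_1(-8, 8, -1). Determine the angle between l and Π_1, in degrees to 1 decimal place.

A direction vector for l is Q_1 − R_2 = (-3, 5, 0).
Q_3P_2 = (2, 1, 2), Q_3R_1 = (-10, 8, 3); a normal to Π_1 is Q_3P_2 × Q_3R_1 = (-13, -26, 26).
Using Q_3: Π_1 has equation -13x - 26y + 26z = -130.
sin θ = |n·v| / (|n||v|) = |-91| / (√1521 · √34) = 0.40016.
θ ≈ 23.6°.

23.6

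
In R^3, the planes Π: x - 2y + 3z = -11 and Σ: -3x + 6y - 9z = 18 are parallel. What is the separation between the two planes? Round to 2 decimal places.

1.34

Rescale Σ by 1/(-3): x - 2y + 3z = -6. Then distance = |-11 − (-6)| / √14 ≈ 1.34.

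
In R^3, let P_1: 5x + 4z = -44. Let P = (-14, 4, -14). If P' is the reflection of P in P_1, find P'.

(6, 4, 2)

λ = (n·P − d)/|n|² = (-126 − (-44))/41 = -2.
Reflection = P − 2λn = (-14, 4, -14) − (-4)·(5, 0, 4) = (6, 4, 2).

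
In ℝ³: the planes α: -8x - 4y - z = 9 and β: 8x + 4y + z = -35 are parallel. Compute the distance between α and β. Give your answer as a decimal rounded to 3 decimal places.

Rescale β by 1/(-1): -8x - 4y - z = 35. Then distance = |9 − 35| / √81 ≈ 2.889.

2.889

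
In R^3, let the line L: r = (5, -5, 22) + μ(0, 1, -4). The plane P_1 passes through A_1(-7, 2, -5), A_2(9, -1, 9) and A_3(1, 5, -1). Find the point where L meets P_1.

A_1A_2 = (16, -3, 14), A_1A_3 = (8, 3, 4); a normal to P_1 is A_1A_2 × A_1A_3 = (-54, 48, 72).
Using A_1: P_1 has equation -54x + 48y + 72z = 114.
Substitute r = (5, -5, 22) + t(0, 1, -4) into the plane: 1074 + (-240)t = 114, so t = 4.
Intersection: (5, -5, 22) + 4·(0, 1, -4) = (5, -1, 6).

(5, -1, 6)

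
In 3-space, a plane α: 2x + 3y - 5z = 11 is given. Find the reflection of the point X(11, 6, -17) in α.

(-1, -12, 13)

λ = (n·X − d)/|n|² = (125 − 11)/38 = 3.
Reflection = X − 2λn = (11, 6, -17) − 6·(2, 3, -5) = (-1, -12, 13).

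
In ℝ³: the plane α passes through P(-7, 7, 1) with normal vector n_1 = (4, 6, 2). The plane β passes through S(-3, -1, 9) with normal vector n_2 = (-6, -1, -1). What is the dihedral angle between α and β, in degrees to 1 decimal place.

46.1

α: n_1·r = n_1·P gives 4x + 6y + 2z = 16.
β: n_2·r = n_2·S gives -6x - y - z = 10.
cos θ = |n₁·n₂| / (|n₁||n₂|) = |-32| / (√56 · √38).
θ = arccos(0.69369) ≈ 46.1°.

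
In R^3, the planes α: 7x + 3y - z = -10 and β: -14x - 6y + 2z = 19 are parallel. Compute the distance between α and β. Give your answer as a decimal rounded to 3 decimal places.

0.065

Rescale β by 1/(-2): 7x + 3y - z = -19/2. Then distance = |-10 − (-19/2)| / √59 ≈ 0.065.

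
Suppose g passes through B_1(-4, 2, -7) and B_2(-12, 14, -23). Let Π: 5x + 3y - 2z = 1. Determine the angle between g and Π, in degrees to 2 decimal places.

12.17

A direction vector for g is B_2 − B_1 = (-8, 12, -16).
sin θ = |n·v| / (|n||v|) = |28| / (√38 · √464) = 0.21087.
θ ≈ 12.17°.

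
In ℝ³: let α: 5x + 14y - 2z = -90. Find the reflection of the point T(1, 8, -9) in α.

(-9, -20, -5)

λ = (n·T − d)/|n|² = (135 − (-90))/225 = 1.
Reflection = T − 2λn = (1, 8, -9) − 2·(5, 14, -2) = (-9, -20, -5).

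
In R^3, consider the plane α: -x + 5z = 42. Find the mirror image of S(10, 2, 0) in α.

(6, 2, 20)

λ = (n·S − d)/|n|² = (-10 − 42)/26 = -2.
Reflection = S − 2λn = (10, 2, 0) − (-4)·(-1, 0, 5) = (6, 2, 20).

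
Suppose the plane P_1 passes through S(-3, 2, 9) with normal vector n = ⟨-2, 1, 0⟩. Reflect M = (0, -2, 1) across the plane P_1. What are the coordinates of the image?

P_1: n·r = n·S gives -2x + y = 8.
λ = (n·M − d)/|n|² = (-2 − 8)/5 = -2.
Reflection = M − 2λn = (0, -2, 1) − (-4)·(-2, 1, 0) = (-8, 2, 1).

(-8, 2, 1)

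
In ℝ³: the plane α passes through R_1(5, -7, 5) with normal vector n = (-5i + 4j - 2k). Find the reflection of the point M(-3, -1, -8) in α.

(17, -17, 0)

α: n·r = n·R_1 gives -5x + 4y - 2z = -63.
λ = (n·M − d)/|n|² = (27 − (-63))/45 = 2.
Reflection = M − 2λn = (-3, -1, -8) − 4·(-5, 4, -2) = (17, -17, 0).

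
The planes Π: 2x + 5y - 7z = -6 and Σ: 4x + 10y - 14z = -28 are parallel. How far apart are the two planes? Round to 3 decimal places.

0.906

Rescale Σ by 1/2: 2x + 5y - 7z = -14. Then distance = |-6 − (-14)| / √78 ≈ 0.906.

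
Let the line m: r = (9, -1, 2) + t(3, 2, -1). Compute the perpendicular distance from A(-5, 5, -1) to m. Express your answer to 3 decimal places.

Taking (9, -1, 2) on m with direction v = (3, 2, -1): w = A − (9, -1, 2) = (-14, 6, -3), and w × v = (0, -23, -46).
Distance = |w × v| / |v| = √2645 / √14 ≈ 13.745.

13.745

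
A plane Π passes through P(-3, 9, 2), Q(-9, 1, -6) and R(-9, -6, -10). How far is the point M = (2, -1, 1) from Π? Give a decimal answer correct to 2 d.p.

1.44

PQ = (-6, -8, -8), PR = (-6, -15, -12); a normal to Π is PQ × PR = (-24, -24, 42).
Using P: Π has equation -24x - 24y + 42z = -60.
n·M − d = (-24)·(2) + (-24)·(-1) + (42)·(1) − (-60) = 78; |n| = √2916.
Distance = |78| / √2916 = 78/√2916 ≈ 1.44.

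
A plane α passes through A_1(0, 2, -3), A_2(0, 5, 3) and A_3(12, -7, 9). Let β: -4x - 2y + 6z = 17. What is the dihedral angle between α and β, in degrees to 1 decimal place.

A_1A_2 = (0, 3, 6), A_1A_3 = (12, -9, 12); a normal to α is A_1A_2 × A_1A_3 = (90, 72, -36).
Using A_1: α has equation 90x + 72y - 36z = 252.
cos θ = |n₁·n₂| / (|n₁||n₂|) = |-720| / (√14580 · √56).
θ = arccos(0.79682) ≈ 37.2°.

37.2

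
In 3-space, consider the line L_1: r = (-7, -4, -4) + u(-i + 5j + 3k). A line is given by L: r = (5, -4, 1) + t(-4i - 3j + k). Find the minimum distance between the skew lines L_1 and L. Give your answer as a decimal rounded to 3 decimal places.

Common perpendicular direction n = (-1, 5, 3) × (-4, -3, 1) = (14, -11, 23).
With w = (5, -4, 1) − (-7, -4, -4) = (12, 0, 5), w · n = 283.
Distance = |w · n| / |n| = |283| / √846 ≈ 9.730.

9.730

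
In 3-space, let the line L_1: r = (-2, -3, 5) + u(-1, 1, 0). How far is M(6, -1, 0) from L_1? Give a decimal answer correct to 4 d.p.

8.6603

Taking (-2, -3, 5) on L_1 with direction v = (-1, 1, 0): w = M − (-2, -3, 5) = (8, 2, -5), and w × v = (5, 5, 10).
Distance = |w × v| / |v| = √150 / √2 ≈ 8.6603.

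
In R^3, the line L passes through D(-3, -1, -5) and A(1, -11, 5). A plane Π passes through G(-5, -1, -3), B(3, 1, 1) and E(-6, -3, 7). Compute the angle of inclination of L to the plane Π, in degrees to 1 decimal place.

38.0

A direction vector for L is A − D = (4, -10, 10).
GB = (8, 2, 4), GE = (-1, -2, 10); a normal to Π is GB × GE = (28, -84, -14).
Using G: Π has equation 28x - 84y - 14z = -14.
sin θ = |n·v| / (|n||v|) = |812| / (√8036 · √216) = 0.61632.
θ ≈ 38.0°.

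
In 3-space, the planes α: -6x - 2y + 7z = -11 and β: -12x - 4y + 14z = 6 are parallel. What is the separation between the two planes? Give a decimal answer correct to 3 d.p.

1.484

Rescale β by 1/2: -6x - 2y + 7z = 3. Then distance = |-11 − 3| / √89 ≈ 1.484.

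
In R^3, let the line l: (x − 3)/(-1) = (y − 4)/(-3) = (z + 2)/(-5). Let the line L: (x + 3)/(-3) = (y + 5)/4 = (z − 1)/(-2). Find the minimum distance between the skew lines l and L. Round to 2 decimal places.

9.80

l has direction (-1, -3, -5) through (3, 4, -2).
L has direction (-3, 4, -2) through (-3, -5, 1).
Common perpendicular direction n = (-1, -3, -5) × (-3, 4, -2) = (26, 13, -13).
With w = (-3, -5, 1) − (3, 4, -2) = (-6, -9, 3), w · n = -312.
Distance = |w · n| / |n| = |-312| / √1014 ≈ 9.80.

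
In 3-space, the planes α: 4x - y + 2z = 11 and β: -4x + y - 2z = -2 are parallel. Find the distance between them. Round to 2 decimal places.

1.96

Rescale β by 1/(-1): 4x - y + 2z = 2. Then distance = |11 − 2| / √21 ≈ 1.96.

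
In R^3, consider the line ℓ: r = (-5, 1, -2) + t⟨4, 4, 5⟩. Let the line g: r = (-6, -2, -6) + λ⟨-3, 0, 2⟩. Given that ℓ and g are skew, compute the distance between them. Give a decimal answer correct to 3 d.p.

Common perpendicular direction n = (4, 4, 5) × (-3, 0, 2) = (8, -23, 12).
With w = (-6, -2, -6) − (-5, 1, -2) = (-1, -3, -4), w · n = 13.
Distance = |w · n| / |n| = |13| / √737 ≈ 0.479.

0.479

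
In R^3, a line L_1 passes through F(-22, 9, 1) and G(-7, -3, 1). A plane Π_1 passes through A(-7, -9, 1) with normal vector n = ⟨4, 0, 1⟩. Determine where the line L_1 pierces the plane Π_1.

(-7, -3, 1)

A direction vector for L_1 is G − F = (15, -12, 0).
Π_1: n·r = n·A gives 4x + z = -27.
Substitute r = (-22, 9, 1) + t(15, -12, 0) into the plane: -87 + 60t = -27, so t = 1.
Intersection: (-22, 9, 1) + 1·(15, -12, 0) = (-7, -3, 1).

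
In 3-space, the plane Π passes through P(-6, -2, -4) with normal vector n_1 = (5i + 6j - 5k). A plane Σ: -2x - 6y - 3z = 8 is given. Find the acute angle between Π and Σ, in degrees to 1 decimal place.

Π: n_1·r = n_1·P gives 5x + 6y - 5z = -22.
cos θ = |n₁·n₂| / (|n₁||n₂|) = |-31| / (√86 · √49).
θ = arccos(0.47755) ≈ 61.5°.

61.5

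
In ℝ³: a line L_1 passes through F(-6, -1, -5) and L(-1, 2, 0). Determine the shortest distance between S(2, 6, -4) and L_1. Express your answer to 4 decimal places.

A direction vector for L_1 is L − F = (5, 3, 5).
Taking (-6, -1, -5) on L_1 with direction v = (5, 3, 5): w = S − (-6, -1, -5) = (8, 7, 1), and w × v = (32, -35, -11).
Distance = |w × v| / |v| = √2370 / √59 ≈ 6.3379.

6.3379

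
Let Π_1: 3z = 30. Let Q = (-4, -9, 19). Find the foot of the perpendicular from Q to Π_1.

Foot = Q − λn with λ = (n·Q − d)/|n|² = (57 − 30)/9 = 3.
Foot = (-4, -9, 19) − 3·(0, 0, 3) = (-4, -9, 10).

(-4, -9, 10)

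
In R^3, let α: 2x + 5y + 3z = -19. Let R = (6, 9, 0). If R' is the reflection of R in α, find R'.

(-2, -11, -12)

λ = (n·R − d)/|n|² = (57 − (-19))/38 = 2.
Reflection = R − 2λn = (6, 9, 0) − 4·(2, 5, 3) = (-2, -11, -12).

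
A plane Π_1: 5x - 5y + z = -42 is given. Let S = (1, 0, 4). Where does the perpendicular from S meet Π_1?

Foot = S − λn with λ = (n·S − d)/|n|² = (9 − (-42))/51 = 1.
Foot = (1, 0, 4) − 1·(5, -5, 1) = (-4, 5, 3).

(-4, 5, 3)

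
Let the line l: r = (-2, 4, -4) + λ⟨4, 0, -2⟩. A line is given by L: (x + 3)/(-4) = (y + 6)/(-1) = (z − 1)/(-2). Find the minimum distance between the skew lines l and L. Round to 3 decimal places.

10.714

L has direction (-4, -1, -2) through (-3, -6, 1).
Common perpendicular direction n = (4, 0, -2) × (-4, -1, -2) = (-2, 16, -4).
With w = (-3, -6, 1) − (-2, 4, -4) = (-1, -10, 5), w · n = -178.
Distance = |w · n| / |n| = |-178| / √276 ≈ 10.714.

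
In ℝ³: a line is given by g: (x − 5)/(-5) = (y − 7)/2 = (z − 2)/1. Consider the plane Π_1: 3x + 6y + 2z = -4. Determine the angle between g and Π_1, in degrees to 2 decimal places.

g has direction (-5, 2, 1) through (5, 7, 2).
sin θ = |n·v| / (|n||v|) = |-1| / (√49 · √30) = 0.02608.
θ ≈ 1.49°.

1.49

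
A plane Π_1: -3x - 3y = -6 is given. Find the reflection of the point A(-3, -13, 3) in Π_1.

λ = (n·A − d)/|n|² = (48 − (-6))/18 = 3.
Reflection = A − 2λn = (-3, -13, 3) − 6·(-3, -3, 0) = (15, 5, 3).

(15, 5, 3)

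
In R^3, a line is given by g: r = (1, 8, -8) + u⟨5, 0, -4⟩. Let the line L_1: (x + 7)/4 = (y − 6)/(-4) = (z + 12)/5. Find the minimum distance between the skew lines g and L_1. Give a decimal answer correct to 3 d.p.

L_1 has direction (4, -4, 5) through (-7, 6, -12).
Common perpendicular direction n = (5, 0, -4) × (4, -4, 5) = (-16, -41, -20).
With w = (-7, 6, -12) − (1, 8, -8) = (-8, -2, -4), w · n = 290.
Distance = |w · n| / |n| = |290| / √2337 ≈ 5.999.

5.999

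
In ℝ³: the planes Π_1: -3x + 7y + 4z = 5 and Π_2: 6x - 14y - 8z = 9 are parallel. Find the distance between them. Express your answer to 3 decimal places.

1.104

Rescale Π_2 by 1/(-2): -3x + 7y + 4z = -9/2. Then distance = |5 − (-9/2)| / √74 ≈ 1.104.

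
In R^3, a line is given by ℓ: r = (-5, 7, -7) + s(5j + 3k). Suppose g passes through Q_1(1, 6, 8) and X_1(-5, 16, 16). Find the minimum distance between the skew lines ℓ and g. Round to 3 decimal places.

14.511

A direction vector for g is X_1 − Q_1 = (-6, 10, 8).
Common perpendicular direction n = (0, 5, 3) × (-6, 10, 8) = (10, -18, 30).
With w = (1, 6, 8) − (-5, 7, -7) = (6, -1, 15), w · n = 528.
Distance = |w · n| / |n| = |528| / √1324 ≈ 14.511.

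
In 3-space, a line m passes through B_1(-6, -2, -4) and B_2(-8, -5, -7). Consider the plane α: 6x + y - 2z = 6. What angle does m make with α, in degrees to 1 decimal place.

A direction vector for m is B_2 − B_1 = (-2, -3, -3).
sin θ = |n·v| / (|n||v|) = |-9| / (√41 · √22) = 0.29967.
θ ≈ 17.4°.

17.4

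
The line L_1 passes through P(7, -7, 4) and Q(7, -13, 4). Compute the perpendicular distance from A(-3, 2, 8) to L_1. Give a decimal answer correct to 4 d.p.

10.7703

A direction vector for L_1 is Q − P = (0, -6, 0).
Taking (7, -7, 4) on L_1 with direction v = (0, -6, 0): w = A − (7, -7, 4) = (-10, 9, 4), and w × v = (24, 0, 60).
Distance = |w × v| / |v| = √4176 / √36 ≈ 10.7703.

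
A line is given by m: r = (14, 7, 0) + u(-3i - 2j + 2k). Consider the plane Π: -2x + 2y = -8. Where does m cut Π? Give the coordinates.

(5, 1, 6)

Substitute r = (14, 7, 0) + t(-3, -2, 2) into the plane: -14 + 2t = -8, so t = 3.
Intersection: (14, 7, 0) + 3·(-3, -2, 2) = (5, 1, 6).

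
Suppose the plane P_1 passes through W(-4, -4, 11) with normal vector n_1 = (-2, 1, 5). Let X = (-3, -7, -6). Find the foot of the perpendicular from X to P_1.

P_1: n_1·r = n_1·W gives -2x + y + 5z = 59.
Foot = X − λn with λ = (n·X − d)/|n|² = (-31 − 59)/30 = -3.
Foot = (-3, -7, -6) − (-3)·(-2, 1, 5) = (-9, -4, 9).

(-9, -4, 9)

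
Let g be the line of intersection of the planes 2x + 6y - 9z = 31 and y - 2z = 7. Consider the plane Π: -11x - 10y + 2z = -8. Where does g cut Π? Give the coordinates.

Direction of g: (2, 6, -9) × (0, 1, -2) = (-3, 4, 2).
A point on g: solving the two plane equations with x = -1 gives (-1, 1, -3).
Substitute r = (-1, 1, -3) + t(-3, 4, 2) into the plane: -5 + (-3)t = -8, so t = 1.
Intersection: (-1, 1, -3) + 1·(-3, 4, 2) = (-4, 5, -1).

(-4, 5, -1)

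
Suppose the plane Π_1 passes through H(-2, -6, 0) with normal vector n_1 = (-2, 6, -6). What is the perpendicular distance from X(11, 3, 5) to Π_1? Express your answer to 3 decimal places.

0.229

Π_1: n_1·r = n_1·H gives -2x + 6y - 6z = -32.
n·X − d = (-2)·(11) + (6)·(3) + (-6)·(5) − (-32) = -2; |n| = √76.
Distance = |-2| / √76 = 2/√76 ≈ 0.229.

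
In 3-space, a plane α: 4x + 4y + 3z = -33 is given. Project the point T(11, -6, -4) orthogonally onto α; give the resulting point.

Foot = T − λn with λ = (n·T − d)/|n|² = (8 − (-33))/41 = 1.
Foot = (11, -6, -4) − 1·(4, 4, 3) = (7, -10, -7).

(7, -10, -7)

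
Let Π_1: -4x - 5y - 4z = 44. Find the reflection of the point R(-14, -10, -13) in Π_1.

λ = (n·R − d)/|n|² = (158 − 44)/57 = 2.
Reflection = R − 2λn = (-14, -10, -13) − 4·(-4, -5, -4) = (2, 10, 3).

(2, 10, 3)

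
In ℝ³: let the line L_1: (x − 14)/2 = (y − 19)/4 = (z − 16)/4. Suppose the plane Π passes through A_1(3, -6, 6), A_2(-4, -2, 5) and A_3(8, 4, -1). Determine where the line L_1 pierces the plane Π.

L_1 has direction (2, 4, 4) through (14, 19, 16).
A_1A_2 = (-7, 4, -1), A_1A_3 = (5, 10, -7); a normal to Π is A_1A_2 × A_1A_3 = (-18, -54, -90).
Using A_1: Π has equation -18x - 54y - 90z = -270.
Substitute r = (14, 19, 16) + t(2, 4, 4) into the plane: -2718 + (-612)t = -270, so t = -4.
Intersection: (14, 19, 16) + (-4)·(2, 4, 4) = (6, 3, 0).

(6, 3, 0)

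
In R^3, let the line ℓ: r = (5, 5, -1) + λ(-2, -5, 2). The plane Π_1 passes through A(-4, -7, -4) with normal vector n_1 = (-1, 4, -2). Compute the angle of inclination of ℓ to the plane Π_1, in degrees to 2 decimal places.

56.69

Π_1: n_1·r = n_1·A gives -x + 4y - 2z = -16.
sin θ = |n·v| / (|n||v|) = |-22| / (√21 · √33) = 0.83571.
θ ≈ 56.69°.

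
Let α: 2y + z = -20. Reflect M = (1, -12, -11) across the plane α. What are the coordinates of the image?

λ = (n·M − d)/|n|² = (-35 − (-20))/5 = -3.
Reflection = M − 2λn = (1, -12, -11) − (-6)·(0, 2, 1) = (1, 0, -5).

(1, 0, -5)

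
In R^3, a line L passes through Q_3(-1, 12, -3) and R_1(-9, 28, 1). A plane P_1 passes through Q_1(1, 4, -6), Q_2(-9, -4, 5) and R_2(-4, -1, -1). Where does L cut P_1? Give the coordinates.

A direction vector for L is R_1 − Q_3 = (-8, 16, 4).
Q_1Q_2 = (-10, -8, 11), Q_1R_2 = (-5, -5, 5); a normal to P_1 is Q_1Q_2 × Q_1R_2 = (15, -5, 10).
Using Q_1: P_1 has equation 15x - 5y + 10z = -65.
Substitute r = (-1, 12, -3) + t(-8, 16, 4) into the plane: -105 + (-160)t = -65, so t = -1/4.
Intersection: (-1, 12, -3) + (-1/4)·(-8, 16, 4) = (1, 8, -4).

(1, 8, -4)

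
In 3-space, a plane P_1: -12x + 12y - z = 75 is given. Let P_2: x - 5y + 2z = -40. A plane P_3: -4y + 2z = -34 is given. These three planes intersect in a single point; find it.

(1, 7, -3)

Solving the 3×3 linear system -12x + 12y - z = 75, x - 5y + 2z = -40, -4y + 2z = -34 (e.g. by elimination or Cramer's rule, determinant = 4) gives (1, 7, -3).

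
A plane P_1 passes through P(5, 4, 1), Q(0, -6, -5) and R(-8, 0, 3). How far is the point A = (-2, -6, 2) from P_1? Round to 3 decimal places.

4.621

PQ = (-5, -10, -6), PR = (-13, -4, 2); a normal to P_1 is PQ × PR = (-44, 88, -110).
Using P: P_1 has equation -44x + 88y - 110z = 22.
n·A − d = (-44)·(-2) + (88)·(-6) + (-110)·(2) − 22 = -682; |n| = √21780.
Distance = |-682| / √21780 = 682/√21780 ≈ 4.621.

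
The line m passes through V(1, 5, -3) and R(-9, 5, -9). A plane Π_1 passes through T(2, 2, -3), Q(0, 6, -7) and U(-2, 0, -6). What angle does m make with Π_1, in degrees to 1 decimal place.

A direction vector for m is R − V = (-10, 0, -6).
TQ = (-2, 4, -4), TU = (-4, -2, -3); a normal to Π_1 is TQ × TU = (-20, 10, 20).
Using T: Π_1 has equation -20x + 10y + 20z = -80.
sin θ = |n·v| / (|n||v|) = |80| / (√900 · √136) = 0.22866.
θ ≈ 13.2°.

13.2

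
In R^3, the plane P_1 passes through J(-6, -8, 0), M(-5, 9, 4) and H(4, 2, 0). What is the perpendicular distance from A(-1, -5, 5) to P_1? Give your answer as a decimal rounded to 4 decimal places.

5.1854

JM = (1, 17, 4), JH = (10, 10, 0); a normal to P_1 is JM × JH = (-40, 40, -160).
Using J: P_1 has equation -40x + 40y - 160z = -80.
n·A − d = (-40)·(-1) + (40)·(-5) + (-160)·(5) − (-80) = -880; |n| = √28800.
Distance = |-880| / √28800 = 880/√28800 ≈ 5.1854.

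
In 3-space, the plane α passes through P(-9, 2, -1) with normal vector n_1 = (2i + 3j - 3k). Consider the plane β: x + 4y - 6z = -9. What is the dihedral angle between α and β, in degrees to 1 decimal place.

α: n_1·r = n_1·P gives 2x + 3y - 3z = -9.
cos θ = |n₁·n₂| / (|n₁||n₂|) = |32| / (√22 · √53).
θ = arccos(0.93713) ≈ 20.4°.

20.4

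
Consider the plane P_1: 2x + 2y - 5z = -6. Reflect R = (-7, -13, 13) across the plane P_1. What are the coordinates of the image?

(5, -1, -17)

λ = (n·R − d)/|n|² = (-105 − (-6))/33 = -3.
Reflection = R − 2λn = (-7, -13, 13) − (-6)·(2, 2, -5) = (5, -1, -17).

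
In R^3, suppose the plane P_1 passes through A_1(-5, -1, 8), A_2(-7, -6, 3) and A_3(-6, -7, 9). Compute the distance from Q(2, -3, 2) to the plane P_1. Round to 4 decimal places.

8.2754

A_1A_2 = (-2, -5, -5), A_1A_3 = (-1, -6, 1); a normal to P_1 is A_1A_2 × A_1A_3 = (-35, 7, 7).
Using A_1: P_1 has equation -35x + 7y + 7z = 224.
n·Q − d = (-35)·(2) + (7)·(-3) + (7)·(2) − 224 = -301; |n| = √1323.
Distance = |-301| / √1323 = 301/√1323 ≈ 8.2754.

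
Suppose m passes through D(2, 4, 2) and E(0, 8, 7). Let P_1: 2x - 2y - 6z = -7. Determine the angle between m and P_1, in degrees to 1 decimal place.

A direction vector for m is E − D = (-2, 4, 5).
sin θ = |n·v| / (|n||v|) = |-42| / (√44 · √45) = 0.94388.
θ ≈ 70.7°.

70.7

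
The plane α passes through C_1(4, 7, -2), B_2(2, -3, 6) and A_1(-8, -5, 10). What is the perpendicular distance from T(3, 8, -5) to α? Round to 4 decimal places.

1.9612

C_1B_2 = (-2, -10, 8), C_1A_1 = (-12, -12, 12); a normal to α is C_1B_2 × C_1A_1 = (-24, -72, -96).
Using C_1: α has equation -24x - 72y - 96z = -408.
n·T − d = (-24)·(3) + (-72)·(8) + (-96)·(-5) − (-408) = 240; |n| = √14976.
Distance = |240| / √14976 = 240/√14976 ≈ 1.9612.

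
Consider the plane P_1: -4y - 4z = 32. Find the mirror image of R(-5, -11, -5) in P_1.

(-5, -3, 3)

λ = (n·R − d)/|n|² = (64 − 32)/32 = 1.
Reflection = R − 2λn = (-5, -11, -5) − 2·(0, -4, -4) = (-5, -3, 3).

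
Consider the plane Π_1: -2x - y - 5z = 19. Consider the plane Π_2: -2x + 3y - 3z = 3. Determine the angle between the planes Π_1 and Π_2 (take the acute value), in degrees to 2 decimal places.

51.48

cos θ = |n₁·n₂| / (|n₁||n₂|) = |16| / (√30 · √22).
θ = arccos(0.62280) ≈ 51.48°.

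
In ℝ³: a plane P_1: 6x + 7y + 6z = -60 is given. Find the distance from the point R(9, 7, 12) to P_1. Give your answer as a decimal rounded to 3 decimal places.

21.364

n·R − d = (6)·(9) + (7)·(7) + (6)·(12) − (-60) = 235; |n| = √121.
Distance = |235| / √121 = 235/√121 ≈ 21.364.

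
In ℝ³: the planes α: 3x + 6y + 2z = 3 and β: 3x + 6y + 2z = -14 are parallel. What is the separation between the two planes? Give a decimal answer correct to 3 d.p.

Same normal n = (3, 6, 2) with |n| = √49; distance = |3 − (-14)| / |n| = 17/√49 ≈ 2.429.

2.429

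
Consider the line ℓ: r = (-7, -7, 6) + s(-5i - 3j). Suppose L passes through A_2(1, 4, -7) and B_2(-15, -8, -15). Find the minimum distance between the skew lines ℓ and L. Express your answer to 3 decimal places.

A direction vector for L is B_2 − A_2 = (-16, -12, -8).
Common perpendicular direction n = (-5, -3, 0) × (-16, -12, -8) = (24, -40, 12).
With w = (1, 4, -7) − (-7, -7, 6) = (8, 11, -13), w · n = -404.
Distance = |w · n| / |n| = |-404| / √2320 ≈ 8.388.

8.388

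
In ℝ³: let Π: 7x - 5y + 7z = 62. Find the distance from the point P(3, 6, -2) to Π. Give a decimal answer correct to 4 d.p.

7.6642

n·P − d = (7)·(3) + (-5)·(6) + (7)·(-2) − 62 = -85; |n| = √123.
Distance = |-85| / √123 = 85/√123 ≈ 7.6642.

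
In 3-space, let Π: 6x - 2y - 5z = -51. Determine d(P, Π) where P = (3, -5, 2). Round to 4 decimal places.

n·P − d = (6)·(3) + (-2)·(-5) + (-5)·(2) − (-51) = 69; |n| = √65.
Distance = |69| / √65 = 69/√65 ≈ 8.5584.

8.5584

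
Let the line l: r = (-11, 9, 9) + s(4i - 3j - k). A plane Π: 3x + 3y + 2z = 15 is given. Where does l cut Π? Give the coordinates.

(1, 0, 6)

Substitute r = (-11, 9, 9) + t(4, -3, -1) into the plane: 12 + 1t = 15, so t = 3.
Intersection: (-11, 9, 9) + 3·(4, -3, -1) = (1, 0, 6).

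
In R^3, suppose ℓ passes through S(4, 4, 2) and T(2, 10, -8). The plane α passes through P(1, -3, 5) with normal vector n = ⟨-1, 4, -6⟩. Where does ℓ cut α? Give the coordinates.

(5, 1, 7)

A direction vector for ℓ is T − S = (-2, 6, -10).
α: n·r = n·P gives -x + 4y - 6z = -43.
Substitute r = (4, 4, 2) + t(-2, 6, -10) into the plane: 0 + 86t = -43, so t = -1/2.
Intersection: (4, 4, 2) + (-1/2)·(-2, 6, -10) = (5, 1, 7).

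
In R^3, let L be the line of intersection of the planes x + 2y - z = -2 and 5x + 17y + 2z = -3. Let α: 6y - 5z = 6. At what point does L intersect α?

(-4, 1, 0)

Direction of L: (1, 2, -1) × (5, 17, 2) = (21, -7, 7).
A point on L: solving the two plane equations with x = 5 gives (5, -2, 3).
Substitute r = (5, -2, 3) + t(21, -7, 7) into the plane: -27 + (-77)t = 6, so t = -3/7.
Intersection: (5, -2, 3) + (-3/7)·(21, -7, 7) = (-4, 1, 0).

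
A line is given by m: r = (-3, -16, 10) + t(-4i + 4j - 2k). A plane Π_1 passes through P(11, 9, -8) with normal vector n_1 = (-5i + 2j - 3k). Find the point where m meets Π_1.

Π_1: n_1·r = n_1·P gives -5x + 2y - 3z = -13.
Substitute r = (-3, -16, 10) + t(-4, 4, -2) into the plane: -47 + 34t = -13, so t = 1.
Intersection: (-3, -16, 10) + 1·(-4, 4, -2) = (-7, -12, 8).

(-7, -12, 8)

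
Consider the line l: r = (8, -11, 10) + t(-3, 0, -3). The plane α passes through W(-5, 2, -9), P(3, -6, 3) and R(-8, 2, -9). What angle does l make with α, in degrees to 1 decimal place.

WP = (8, -8, 12), WR = (-3, 0, 0); a normal to α is WP × WR = (0, -36, -24).
Using W: α has equation -36y - 24z = 144.
sin θ = |n·v| / (|n||v|) = |72| / (√1872 · √18) = 0.39223.
θ ≈ 23.1°.

23.1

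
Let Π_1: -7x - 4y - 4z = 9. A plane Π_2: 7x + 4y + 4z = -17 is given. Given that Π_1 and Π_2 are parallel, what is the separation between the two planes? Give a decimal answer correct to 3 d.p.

0.889

Rescale Π_2 by 1/(-1): -7x - 4y - 4z = 17. Then distance = |9 − 17| / √81 ≈ 0.889.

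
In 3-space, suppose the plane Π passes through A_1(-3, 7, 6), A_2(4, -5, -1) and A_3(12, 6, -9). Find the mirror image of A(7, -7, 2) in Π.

A_1A_2 = (7, -12, -7), A_1A_3 = (15, -1, -15); a normal to Π is A_1A_2 × A_1A_3 = (173, 0, 173).
Using A_1: Π has equation 173x + 173z = 519.
λ = (n·A − d)/|n|² = (1557 − 519)/59858 = 3/173.
Reflection = A − 2λn = (7, -7, 2) − (6/173)·(173, 0, 173) = (1, -7, -4).

(1, -7, -4)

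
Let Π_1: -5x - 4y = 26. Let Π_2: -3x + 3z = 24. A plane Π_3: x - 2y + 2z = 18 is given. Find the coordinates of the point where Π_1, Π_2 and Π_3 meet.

(-2, -4, 6)

Solving the 3×3 linear system -5x - 4y = 26, -3x + 3z = 24, x - 2y + 2z = 18 (e.g. by elimination or Cramer's rule, determinant = -66) gives (-2, -4, 6).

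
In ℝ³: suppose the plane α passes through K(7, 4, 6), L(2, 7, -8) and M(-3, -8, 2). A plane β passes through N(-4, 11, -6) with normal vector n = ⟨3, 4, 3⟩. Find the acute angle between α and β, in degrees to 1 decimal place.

KL = (-5, 3, -14), KM = (-10, -12, -4); a normal to α is KL × KM = (-180, 120, 90).
Using K: α has equation -180x + 120y + 90z = -240.
β: n·r = n·N gives 3x + 4y + 3z = 14.
cos θ = |n₁·n₂| / (|n₁||n₂|) = |210| / (√54900 · √34).
θ = arccos(0.15371) ≈ 81.2°.

81.2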